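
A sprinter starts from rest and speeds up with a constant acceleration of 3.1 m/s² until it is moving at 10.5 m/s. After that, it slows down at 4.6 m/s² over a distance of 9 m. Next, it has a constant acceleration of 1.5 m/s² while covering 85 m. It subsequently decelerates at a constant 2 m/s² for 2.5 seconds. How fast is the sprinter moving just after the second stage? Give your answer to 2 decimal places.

5.24 m/s

Phase 1 (accelerating): v₀ = 0 m/s, a = 3.1 m/s².
v = v₀ + at → t = (10.5 − 0) / 3.1 = 3.39 s
v² = v₀² + 2aΔx → Δx = (10.5² − 0²)/(2·3.1) = 17.8 m

Phase 2 (decelerating): v₀ = 10.5 m/s, a = -4.6 m/s².
v² = v₀² + 2aΔx = 10.5² + 2·-4.6·9 = 27.5 → v = 5.24 m/s
t = (v − v₀)/a = (5.24 − 10.5)/-4.6 = 1.14 s
Speed at end of phase 2 = 5.24 m/s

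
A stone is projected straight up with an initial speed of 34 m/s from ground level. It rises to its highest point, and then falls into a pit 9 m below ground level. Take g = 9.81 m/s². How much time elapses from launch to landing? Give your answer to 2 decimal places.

7.19 s

Phase 1 (rising): v₀ = 34.0 m/s, a = -9.81 m/s².
v = v₀ + at → t = (0 − 34.0) / -9.81 = 3.47 s
v² = v₀² + 2aΔx → Δx = (0² − 34.0²)/(2·-9.81) = 58.9 m

Phase 2 (falling): v₀ = 0 m/s, a = -9.81 m/s².
Falls 67.9 m from rest: t = √(2·67.9/9.81) = 3.72 s; v = g·t = 36.5 m/s.
Total time = 3.47 + 3.72 = 7.19 s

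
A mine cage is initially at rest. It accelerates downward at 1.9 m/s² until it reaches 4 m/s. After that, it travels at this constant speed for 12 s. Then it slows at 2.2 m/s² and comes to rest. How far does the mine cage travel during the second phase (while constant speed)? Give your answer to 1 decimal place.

Phase 1 (accelerating): v₀ = 0 m/s, a = 1.9 m/s².
v = v₀ + at → t = (4 − 0) / 1.9 = 2.11 s
v² = v₀² + 2aΔx → Δx = (4² − 0²)/(2·1.9) = 4.21 m

Phase 2 (constant speed): v₀ = 4.00 m/s, a = 0 m/s².
v = v₀ + at = 4.00 + (0)(12) = 4.00 m/s
Δx = v₀t + ½at² = 4.00·12 + 0.5·0·12² = 48.0 m
Distance in phase 2 = 48.0 m

48.0 m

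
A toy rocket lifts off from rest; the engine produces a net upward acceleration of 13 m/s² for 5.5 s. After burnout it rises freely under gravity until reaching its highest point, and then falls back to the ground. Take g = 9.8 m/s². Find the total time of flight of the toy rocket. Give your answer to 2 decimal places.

22.46 s

Phase 1 (powered ascent): v₀ = 0 m/s, a = 13 m/s².
v = v₀ + at = 0 + (13)(5.5) = 71.5 m/s
Δx = v₀t + ½at² = 0·5.5 + 0.5·13·5.5² = 197 m

Phase 2 (coasting upward): v₀ = 71.5 m/s, a = -9.8 m/s².
v = v₀ + at → t = (0 − 71.5) / -9.8 = 7.30 s
v² = v₀² + 2aΔx → Δx = (0² − 71.5²)/(2·-9.8) = 261 m

Phase 3 (free fall): v₀ = 0 m/s, a = -9.8 m/s².
Falls 457 m from rest: t = √(2·457/9.8) = 9.66 s; v = g·t = 94.7 m/s.
Total time = 5.50 + 7.30 + 9.66 = 22.5 s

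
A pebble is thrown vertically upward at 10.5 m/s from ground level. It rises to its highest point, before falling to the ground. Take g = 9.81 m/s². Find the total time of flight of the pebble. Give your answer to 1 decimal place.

2.1 s

Phase 1 (rising): v₀ = 10.5 m/s, a = -9.81 m/s².
v = v₀ + at → t = (0 − 10.5) / -9.81 = 1.07 s
v² = v₀² + 2aΔx → Δx = (0² − 10.5²)/(2·-9.81) = 5.62 m

Phase 2 (falling): v₀ = 0 m/s, a = -9.81 m/s².
Falls 5.62 m from rest: t = √(2·5.62/9.81) = 1.07 s; v = g·t = 10.5 m/s.
Total time = 1.07 + 1.07 = 2.14 s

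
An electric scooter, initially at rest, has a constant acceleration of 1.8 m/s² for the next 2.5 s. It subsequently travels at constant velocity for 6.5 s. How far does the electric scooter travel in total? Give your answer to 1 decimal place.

Phase 1 (accelerating): v₀ = 0 m/s, a = 1.8 m/s².
v = v₀ + at = 0 + (1.8)(2.5) = 4.50 m/s
Δx = v₀t + ½at² = 0·2.5 + 0.5·1.8·2.5² = 5.62 m

Phase 2 (constant speed): v₀ = 4.50 m/s, a = 0 m/s².
v = v₀ + at = 4.50 + (0)(6.5) = 4.50 m/s
Δx = v₀t + ½at² = 4.50·6.5 + 0.5·0·6.5² = 29.2 m
Total distance = 5.62 + 29.2 = 34.9 m

34.9 m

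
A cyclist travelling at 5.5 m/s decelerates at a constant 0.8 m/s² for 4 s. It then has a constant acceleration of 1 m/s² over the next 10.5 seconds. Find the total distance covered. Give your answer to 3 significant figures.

94.9 m

Phase 1 (decelerating): v₀ = 5.50 m/s, a = -0.8 m/s².
v = v₀ + at = 5.50 + (-0.8)(4) = 2.30 m/s
Δx = v₀t + ½at² = 5.50·4 + 0.5·-0.8·4² = 15.6 m

Phase 2 (accelerating): v₀ = 2.30 m/s, a = 1 m/s².
v = v₀ + at = 2.30 + (1)(10.5) = 12.8 m/s
Δx = v₀t + ½at² = 2.30·10.5 + 0.5·1·10.5² = 79.3 m
Total distance = 15.6 + 79.3 = 94.9 m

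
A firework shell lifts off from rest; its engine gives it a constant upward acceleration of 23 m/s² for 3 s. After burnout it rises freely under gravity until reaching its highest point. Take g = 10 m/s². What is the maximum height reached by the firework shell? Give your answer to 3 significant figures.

342 m

Phase 1 (powered ascent): v₀ = 0 m/s, a = 23 m/s².
v = v₀ + at = 0 + (23)(3) = 69.0 m/s
Δx = v₀t + ½at² = 0·3 + 0.5·23·3² = 104 m

Phase 2 (coasting upward): v₀ = 69.0 m/s, a = -10 m/s².
v = v₀ + at → t = (0 − 69.0) / -10 = 6.90 s
v² = v₀² + 2aΔx → Δx = (0² − 69.0²)/(2·-10) = 238 m
Maximum height = 104 + 238 = 342 m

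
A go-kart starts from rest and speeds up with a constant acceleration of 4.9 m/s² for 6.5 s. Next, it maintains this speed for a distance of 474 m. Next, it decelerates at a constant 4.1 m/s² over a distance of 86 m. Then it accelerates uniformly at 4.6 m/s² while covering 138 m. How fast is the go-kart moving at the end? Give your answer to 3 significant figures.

Phase 1 (accelerating): v₀ = 0 m/s, a = 4.9 m/s².
v = v₀ + at = 0 + (4.9)(6.5) = 31.9 m/s
Δx = v₀t + ½at² = 0·6.5 + 0.5·4.9·6.5² = 104 m

Phase 2 (constant speed): v₀ = 31.9 m/s, a = 0 m/s².
Constant speed: t = d/v = 474/31.9 = 14.9 s

Phase 3 (decelerating): v₀ = 31.9 m/s, a = -4.1 m/s².
v² = v₀² + 2aΔx = 31.9² + 2·-4.1·86 = 309 → v = 17.6 m/s
t = (v − v₀)/a = (17.6 − 31.9)/-4.1 = 3.48 s

Phase 4 (accelerating): v₀ = 17.6 m/s, a = 4.6 m/s².
v² = v₀² + 2aΔx = 17.6² + 2·4.6·138 = 1580 → v = 39.7 m/s
t = (v − v₀)/a = (39.7 − 17.6)/4.6 = 4.82 s
Final speed = 39.7 m/s

39.7 m/s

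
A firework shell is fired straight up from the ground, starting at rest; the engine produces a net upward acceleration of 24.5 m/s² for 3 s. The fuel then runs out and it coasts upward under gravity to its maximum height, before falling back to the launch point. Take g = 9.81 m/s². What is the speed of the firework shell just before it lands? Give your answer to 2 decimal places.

86.98 m/s

Phase 1 (powered ascent): v₀ = 0 m/s, a = 24.5 m/s².
v = v₀ + at = 0 + (24.5)(3) = 73.5 m/s
Δx = v₀t + ½at² = 0·3 + 0.5·24.5·3² = 110 m

Phase 2 (coasting upward): v₀ = 73.5 m/s, a = -9.81 m/s².
v = v₀ + at → t = (0 − 73.5) / -9.81 = 7.49 s
v² = v₀² + 2aΔx → Δx = (0² − 73.5²)/(2·-9.81) = 275 m

Phase 3 (free fall): v₀ = 0 m/s, a = -9.81 m/s².
Falls 386 m from rest: t = √(2·386/9.81) = 8.87 s; v = g·t = 87.0 m/s.
Impact speed = 87.0 m/s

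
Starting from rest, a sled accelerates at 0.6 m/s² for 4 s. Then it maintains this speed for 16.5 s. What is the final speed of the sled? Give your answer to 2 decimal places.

2.40 m/s

Phase 1 (accelerating): v₀ = 0 m/s, a = 0.6 m/s².
v = v₀ + at = 0 + (0.6)(4) = 2.40 m/s
Δx = v₀t + ½at² = 0·4 + 0.5·0.6·4² = 4.80 m

Phase 2 (constant speed): v₀ = 2.40 m/s, a = 0 m/s².
v = v₀ + at = 2.40 + (0)(16.5) = 2.40 m/s
Δx = v₀t + ½at² = 2.40·16.5 + 0.5·0·16.5² = 39.6 m
Final speed = 2.40 m/s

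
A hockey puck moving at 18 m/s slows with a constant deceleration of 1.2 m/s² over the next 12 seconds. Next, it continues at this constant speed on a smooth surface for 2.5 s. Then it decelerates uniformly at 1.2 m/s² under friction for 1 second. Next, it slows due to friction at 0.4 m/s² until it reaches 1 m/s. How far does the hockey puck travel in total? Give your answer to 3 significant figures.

148 m

Phase 1 (decelerating): v₀ = 18.0 m/s, a = -1.2 m/s².
v = v₀ + at = 18.0 + (-1.2)(12) = 3.60 m/s
Δx = v₀t + ½at² = 18.0·12 + 0.5·-1.2·12² = 130 m

Phase 2 (constant speed): v₀ = 3.60 m/s, a = 0 m/s².
v = v₀ + at = 3.60 + (0)(2.5) = 3.60 m/s
Δx = v₀t + ½at² = 3.60·2.5 + 0.5·0·2.5² = 9.00 m

Phase 3 (decelerating): v₀ = 3.60 m/s, a = -1.2 m/s².
v = v₀ + at = 3.60 + (-1.2)(1) = 2.40 m/s
Δx = v₀t + ½at² = 3.60·1 + 0.5·-1.2·1² = 3.00 m

Phase 4 (decelerating): v₀ = 2.40 m/s, a = -0.4 m/s².
v = v₀ + at → t = (1 − 2.40) / -0.4 = 3.50 s
v² = v₀² + 2aΔx → Δx = (1² − 2.40²)/(2·-0.4) = 5.95 m
Total distance = 130 + 9.00 + 3.00 + 5.95 = 148 m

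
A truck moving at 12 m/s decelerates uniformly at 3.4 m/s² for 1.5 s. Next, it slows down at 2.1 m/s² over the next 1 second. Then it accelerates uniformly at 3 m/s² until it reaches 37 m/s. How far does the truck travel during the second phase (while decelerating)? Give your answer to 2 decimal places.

Phase 1 (decelerating): v₀ = 12.0 m/s, a = -3.4 m/s².
v = v₀ + at = 12.0 + (-3.4)(1.5) = 6.90 m/s
Δx = v₀t + ½at² = 12.0·1.5 + 0.5·-3.4·1.5² = 14.2 m

Phase 2 (decelerating): v₀ = 6.90 m/s, a = -2.1 m/s².
v = v₀ + at = 6.90 + (-2.1)(1) = 4.80 m/s
Δx = v₀t + ½at² = 6.90·1 + 0.5·-2.1·1² = 5.85 m
Distance in phase 2 = 5.85 m

5.85 m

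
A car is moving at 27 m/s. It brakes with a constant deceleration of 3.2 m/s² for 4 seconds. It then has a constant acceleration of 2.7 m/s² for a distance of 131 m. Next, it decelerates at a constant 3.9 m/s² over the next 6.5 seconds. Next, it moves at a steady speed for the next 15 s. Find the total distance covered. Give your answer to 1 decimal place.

Phase 1 (decelerating): v₀ = 27.0 m/s, a = -3.2 m/s².
v = v₀ + at = 27.0 + (-3.2)(4) = 14.2 m/s
Δx = v₀t + ½at² = 27.0·4 + 0.5·-3.2·4² = 82.4 m

Phase 2 (accelerating): v₀ = 14.2 m/s, a = 2.7 m/s².
v² = v₀² + 2aΔx = 14.2² + 2·2.7·131 = 909 → v = 30.2 m/s
t = (v − v₀)/a = (30.2 − 14.2)/2.7 = 5.91 s

Phase 3 (decelerating): v₀ = 30.2 m/s, a = -3.9 m/s².
v = v₀ + at = 30.2 + (-3.9)(6.5) = 4.80 m/s
Δx = v₀t + ½at² = 30.2·6.5 + 0.5·-3.9·6.5² = 114 m

Phase 4 (constant speed): v₀ = 4.80 m/s, a = 0 m/s².
v = v₀ + at = 4.80 + (0)(15) = 4.80 m/s
Δx = v₀t + ½at² = 4.80·15 + 0.5·0·15² = 72.0 m
Total distance = 82.4 + 131 + 114 + 72.0 = 399 m

399.0 m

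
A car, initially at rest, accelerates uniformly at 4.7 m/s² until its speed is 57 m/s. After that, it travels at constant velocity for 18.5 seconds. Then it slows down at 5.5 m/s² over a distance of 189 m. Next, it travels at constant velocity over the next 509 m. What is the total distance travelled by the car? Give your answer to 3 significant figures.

2100 m

Phase 1 (accelerating): v₀ = 0 m/s, a = 4.7 m/s².
v = v₀ + at → t = (57 − 0) / 4.7 = 12.1 s
v² = v₀² + 2aΔx → Δx = (57² − 0²)/(2·4.7) = 346 m

Phase 2 (constant speed): v₀ = 57.0 m/s, a = 0 m/s².
v = v₀ + at = 57.0 + (0)(18.5) = 57.0 m/s
Δx = v₀t + ½at² = 57.0·18.5 + 0.5·0·18.5² = 1050 m

Phase 3 (decelerating): v₀ = 57.0 m/s, a = -5.5 m/s².
v² = v₀² + 2aΔx = 57.0² + 2·-5.5·189 = 1170 → v = 34.2 m/s
t = (v − v₀)/a = (34.2 − 57.0)/-5.5 = 4.14 s

Phase 4 (constant speed): v₀ = 34.2 m/s, a = 0 m/s².
Constant speed: t = d/v = 509/34.2 = 14.9 s
Total distance = 346 + 1050 + 189 + 509 = 2100 m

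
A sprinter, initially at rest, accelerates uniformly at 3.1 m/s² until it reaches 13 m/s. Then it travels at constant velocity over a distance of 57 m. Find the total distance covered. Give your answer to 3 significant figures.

84.3 m

Phase 1 (accelerating): v₀ = 0 m/s, a = 3.1 m/s².
v = v₀ + at → t = (13 − 0) / 3.1 = 4.19 s
v² = v₀² + 2aΔx → Δx = (13² − 0²)/(2·3.1) = 27.3 m

Phase 2 (constant speed): v₀ = 13.0 m/s, a = 0 m/s².
Constant speed: t = d/v = 57/13.0 = 4.38 s
Total distance = 27.3 + 57.0 = 84.3 m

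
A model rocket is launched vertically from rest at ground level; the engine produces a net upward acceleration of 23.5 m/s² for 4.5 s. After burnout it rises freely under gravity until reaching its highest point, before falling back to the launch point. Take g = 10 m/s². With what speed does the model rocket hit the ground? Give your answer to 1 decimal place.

126.3 m/s

Phase 1 (powered ascent): v₀ = 0 m/s, a = 23.5 m/s².
v = v₀ + at = 0 + (23.5)(4.5) = 106 m/s
Δx = v₀t + ½at² = 0·4.5 + 0.5·23.5·4.5² = 238 m

Phase 2 (coasting upward): v₀ = 106 m/s, a = -10 m/s².
v = v₀ + at → t = (0 − 106) / -10 = 10.6 s
v² = v₀² + 2aΔx → Δx = (0² − 106²)/(2·-10) = 559 m

Phase 3 (free fall): v₀ = 0 m/s, a = -10 m/s².
Falls 797 m from rest: t = √(2·797/10) = 12.6 s; v = g·t = 126 m/s.
Impact speed = 126 m/s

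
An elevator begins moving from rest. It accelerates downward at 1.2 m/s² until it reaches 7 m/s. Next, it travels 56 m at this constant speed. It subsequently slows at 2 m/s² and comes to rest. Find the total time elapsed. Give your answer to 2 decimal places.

17.33 s

Phase 1 (accelerating): v₀ = 0 m/s, a = 1.2 m/s².
v = v₀ + at → t = (7 − 0) / 1.2 = 5.83 s
v² = v₀² + 2aΔx → Δx = (7² − 0²)/(2·1.2) = 20.4 m

Phase 2 (constant speed): v₀ = 7.00 m/s, a = 0 m/s².
Constant speed: t = d/v = 56/7.00 = 8.00 s

Phase 3 (decelerating): v₀ = 7.00 m/s, a = -2 m/s².
v = v₀ + at → t = (0 − 7.00) / -2 = 3.50 s
v² = v₀² + 2aΔx → Δx = (0² − 7.00²)/(2·-2) = 12.2 m
Total time = 5.83 + 8.00 + 3.50 = 17.3 s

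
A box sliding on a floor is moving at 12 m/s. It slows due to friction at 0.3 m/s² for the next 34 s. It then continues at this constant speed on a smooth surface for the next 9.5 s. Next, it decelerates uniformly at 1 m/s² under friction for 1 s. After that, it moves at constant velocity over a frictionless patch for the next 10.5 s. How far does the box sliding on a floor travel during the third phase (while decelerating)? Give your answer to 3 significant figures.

1.30 m

Phase 1 (decelerating): v₀ = 12.0 m/s, a = -0.3 m/s².
v = v₀ + at = 12.0 + (-0.3)(34) = 1.80 m/s
Δx = v₀t + ½at² = 12.0·34 + 0.5·-0.3·34² = 235 m

Phase 2 (constant speed): v₀ = 1.80 m/s, a = 0 m/s².
v = v₀ + at = 1.80 + (0)(9.5) = 1.80 m/s
Δx = v₀t + ½at² = 1.80·9.5 + 0.5·0·9.5² = 17.1 m

Phase 3 (decelerating): v₀ = 1.80 m/s, a = -1 m/s².
v = v₀ + at = 1.80 + (-1)(1) = 0.800 m/s
Δx = v₀t + ½at² = 1.80·1 + 0.5·-1·1² = 1.30 m
Distance in phase 3 = 1.30 m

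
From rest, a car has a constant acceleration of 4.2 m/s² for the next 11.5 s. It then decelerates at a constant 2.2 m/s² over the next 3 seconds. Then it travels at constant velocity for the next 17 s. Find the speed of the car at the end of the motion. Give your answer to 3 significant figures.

Phase 1 (accelerating): v₀ = 0 m/s, a = 4.2 m/s².
v = v₀ + at = 0 + (4.2)(11.5) = 48.3 m/s
Δx = v₀t + ½at² = 0·11.5 + 0.5·4.2·11.5² = 278 m

Phase 2 (decelerating): v₀ = 48.3 m/s, a = -2.2 m/s².
v = v₀ + at = 48.3 + (-2.2)(3) = 41.7 m/s
Δx = v₀t + ½at² = 48.3·3 + 0.5·-2.2·3² = 135 m

Phase 3 (constant speed): v₀ = 41.7 m/s, a = 0 m/s².
v = v₀ + at = 41.7 + (0)(17) = 41.7 m/s
Δx = v₀t + ½at² = 41.7·17 + 0.5·0·17² = 709 m
Final speed = 41.7 m/s

41.7 m/s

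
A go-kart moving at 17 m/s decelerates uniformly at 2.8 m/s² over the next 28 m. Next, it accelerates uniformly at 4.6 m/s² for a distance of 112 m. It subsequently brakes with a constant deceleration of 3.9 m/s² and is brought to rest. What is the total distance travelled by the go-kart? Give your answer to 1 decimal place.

Phase 1 (decelerating): v₀ = 17.0 m/s, a = -2.8 m/s².
v² = v₀² + 2aΔx = 17.0² + 2·-2.8·28 = 132 → v = 11.5 m/s
t = (v − v₀)/a = (11.5 − 17.0)/-2.8 = 1.97 s

Phase 2 (accelerating): v₀ = 11.5 m/s, a = 4.6 m/s².
v² = v₀² + 2aΔx = 11.5² + 2·4.6·112 = 1160 → v = 34.1 m/s
t = (v − v₀)/a = (34.1 − 11.5)/4.6 = 4.91 s

Phase 3 (decelerating): v₀ = 34.1 m/s, a = -3.9 m/s².
v = v₀ + at → t = (0 − 34.1) / -3.9 = 8.74 s
v² = v₀² + 2aΔx → Δx = (0² − 34.1²)/(2·-3.9) = 149 m
Total distance = 28.0 + 112 + 149 = 289 m

289.1 m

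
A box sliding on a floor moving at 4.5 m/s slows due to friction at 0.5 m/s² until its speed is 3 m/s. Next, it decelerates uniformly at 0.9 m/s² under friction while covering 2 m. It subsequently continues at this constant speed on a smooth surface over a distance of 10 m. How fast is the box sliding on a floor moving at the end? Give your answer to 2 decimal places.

Phase 1 (decelerating): v₀ = 4.50 m/s, a = -0.5 m/s².
v = v₀ + at → t = (3 − 4.50) / -0.5 = 3.00 s
v² = v₀² + 2aΔx → Δx = (3² − 4.50²)/(2·-0.5) = 11.2 m

Phase 2 (decelerating): v₀ = 3.00 m/s, a = -0.9 m/s².
v² = v₀² + 2aΔx = 3.00² + 2·-0.9·2 = 5.40 → v = 2.32 m/s
t = (v − v₀)/a = (2.32 − 3.00)/-0.9 = 0.751 s

Phase 3 (constant speed): v₀ = 2.32 m/s, a = 0 m/s².
Constant speed: t = d/v = 10/2.32 = 4.30 s
Final speed = 2.32 m/s

2.32 m/s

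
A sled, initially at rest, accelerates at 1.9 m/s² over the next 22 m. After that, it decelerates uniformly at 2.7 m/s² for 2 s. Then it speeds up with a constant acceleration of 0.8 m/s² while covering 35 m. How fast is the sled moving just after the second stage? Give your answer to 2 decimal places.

Phase 1 (accelerating): v₀ = 0 m/s, a = 1.9 m/s².
v² = v₀² + 2aΔx = 0² + 2·1.9·22 = 83.6 → v = 9.14 m/s
t = (v − v₀)/a = (9.14 − 0)/1.9 = 4.81 s

Phase 2 (decelerating): v₀ = 9.14 m/s, a = -2.7 m/s².
v = v₀ + at = 9.14 + (-2.7)(2) = 3.74 m/s
Δx = v₀t + ½at² = 9.14·2 + 0.5·-2.7·2² = 12.9 m
Speed at end of phase 2 = 3.74 m/s

3.74 m/s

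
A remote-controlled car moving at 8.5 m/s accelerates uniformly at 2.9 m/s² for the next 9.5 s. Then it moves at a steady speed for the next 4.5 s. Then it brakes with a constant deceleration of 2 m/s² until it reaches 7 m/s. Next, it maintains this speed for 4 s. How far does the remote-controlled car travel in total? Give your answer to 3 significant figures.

714 m

Phase 1 (accelerating): v₀ = 8.50 m/s, a = 2.9 m/s².
v = v₀ + at = 8.50 + (2.9)(9.5) = 36.0 m/s
Δx = v₀t + ½at² = 8.50·9.5 + 0.5·2.9·9.5² = 212 m

Phase 2 (constant speed): v₀ = 36.0 m/s, a = 0 m/s².
v = v₀ + at = 36.0 + (0)(4.5) = 36.0 m/s
Δx = v₀t + ½at² = 36.0·4.5 + 0.5·0·4.5² = 162 m

Phase 3 (decelerating): v₀ = 36.0 m/s, a = -2 m/s².
v = v₀ + at → t = (7 − 36.0) / -2 = 14.5 s
v² = v₀² + 2aΔx → Δx = (7² − 36.0²)/(2·-2) = 313 m

Phase 4 (constant speed): v₀ = 7.00 m/s, a = 0 m/s².
v = v₀ + at = 7.00 + (0)(4) = 7.00 m/s
Δx = v₀t + ½at² = 7.00·4 + 0.5·0·4² = 28.0 m
Total distance = 212 + 162 + 313 + 28.0 = 714 m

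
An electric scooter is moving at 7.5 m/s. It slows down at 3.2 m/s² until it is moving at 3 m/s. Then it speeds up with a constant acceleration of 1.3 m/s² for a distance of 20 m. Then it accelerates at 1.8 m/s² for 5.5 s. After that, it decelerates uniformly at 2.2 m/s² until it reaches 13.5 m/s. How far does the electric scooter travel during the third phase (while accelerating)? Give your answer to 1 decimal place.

70.2 m

Phase 1 (decelerating): v₀ = 7.50 m/s, a = -3.2 m/s².
v = v₀ + at → t = (3 − 7.50) / -3.2 = 1.41 s
v² = v₀² + 2aΔx → Δx = (3² − 7.50²)/(2·-3.2) = 7.38 m

Phase 2 (accelerating): v₀ = 3.00 m/s, a = 1.3 m/s².
v² = v₀² + 2aΔx = 3.00² + 2·1.3·20 = 61.0 → v = 7.81 m/s
t = (v − v₀)/a = (7.81 − 3.00)/1.3 = 3.70 s

Phase 3 (accelerating): v₀ = 7.81 m/s, a = 1.8 m/s².
v = v₀ + at = 7.81 + (1.8)(5.5) = 17.7 m/s
Δx = v₀t + ½at² = 7.81·5.5 + 0.5·1.8·5.5² = 70.2 m
Distance in phase 3 = 70.2 m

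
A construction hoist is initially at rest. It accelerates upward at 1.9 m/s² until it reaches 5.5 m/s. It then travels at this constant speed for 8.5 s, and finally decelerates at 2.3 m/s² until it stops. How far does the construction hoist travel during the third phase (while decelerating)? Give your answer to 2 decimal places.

6.58 m

Phase 1 (accelerating): v₀ = 0 m/s, a = 1.9 m/s².
v = v₀ + at → t = (5.5 − 0) / 1.9 = 2.89 s
v² = v₀² + 2aΔx → Δx = (5.5² − 0²)/(2·1.9) = 7.96 m

Phase 2 (constant speed): v₀ = 5.50 m/s, a = 0 m/s².
v = v₀ + at = 5.50 + (0)(8.5) = 5.50 m/s
Δx = v₀t + ½at² = 5.50·8.5 + 0.5·0·8.5² = 46.8 m

Phase 3 (decelerating): v₀ = 5.50 m/s, a = -2.3 m/s².
v = v₀ + at → t = (0 − 5.50) / -2.3 = 2.39 s
v² = v₀² + 2aΔx → Δx = (0² − 5.50²)/(2·-2.3) = 6.58 m
Distance in phase 3 = 6.58 m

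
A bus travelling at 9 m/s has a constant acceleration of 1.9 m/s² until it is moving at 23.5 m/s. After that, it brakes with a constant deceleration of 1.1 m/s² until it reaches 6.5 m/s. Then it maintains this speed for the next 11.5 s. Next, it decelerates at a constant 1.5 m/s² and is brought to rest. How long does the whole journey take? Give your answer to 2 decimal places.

Phase 1 (accelerating): v₀ = 9.00 m/s, a = 1.9 m/s².
v = v₀ + at → t = (23.5 − 9.00) / 1.9 = 7.63 s
v² = v₀² + 2aΔx → Δx = (23.5² − 9.00²)/(2·1.9) = 124 m

Phase 2 (decelerating): v₀ = 23.5 m/s, a = -1.1 m/s².
v = v₀ + at → t = (6.5 − 23.5) / -1.1 = 15.5 s
v² = v₀² + 2aΔx → Δx = (6.5² − 23.5²)/(2·-1.1) = 232 m

Phase 3 (constant speed): v₀ = 6.50 m/s, a = 0 m/s².
v = v₀ + at = 6.50 + (0)(11.5) = 6.50 m/s
Δx = v₀t + ½at² = 6.50·11.5 + 0.5·0·11.5² = 74.8 m

Phase 4 (decelerating): v₀ = 6.50 m/s, a = -1.5 m/s².
v = v₀ + at → t = (0 − 6.50) / -1.5 = 4.33 s
v² = v₀² + 2aΔx → Δx = (0² − 6.50²)/(2·-1.5) = 14.1 m
Total time = 7.63 + 15.5 + 11.5 + 4.33 = 38.9 s

38.92 s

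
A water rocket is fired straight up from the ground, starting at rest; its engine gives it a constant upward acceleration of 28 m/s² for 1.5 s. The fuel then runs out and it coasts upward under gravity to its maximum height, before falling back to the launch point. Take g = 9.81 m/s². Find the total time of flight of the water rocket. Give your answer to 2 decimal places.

10.76 s

Phase 1 (powered ascent): v₀ = 0 m/s, a = 28 m/s².
v = v₀ + at = 0 + (28)(1.5) = 42.0 m/s
Δx = v₀t + ½at² = 0·1.5 + 0.5·28·1.5² = 31.5 m

Phase 2 (coasting upward): v₀ = 42.0 m/s, a = -9.81 m/s².
v = v₀ + at → t = (0 − 42.0) / -9.81 = 4.28 s
v² = v₀² + 2aΔx → Δx = (0² − 42.0²)/(2·-9.81) = 89.9 m

Phase 3 (free fall): v₀ = 0 m/s, a = -9.81 m/s².
Falls 121 m from rest: t = √(2·121/9.81) = 4.98 s; v = g·t = 48.8 m/s.
Total time = 1.50 + 4.28 + 4.98 = 10.8 s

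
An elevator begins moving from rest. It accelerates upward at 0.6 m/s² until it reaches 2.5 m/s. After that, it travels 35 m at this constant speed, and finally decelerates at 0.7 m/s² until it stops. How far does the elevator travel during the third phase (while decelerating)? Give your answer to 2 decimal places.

4.46 m

Phase 1 (accelerating): v₀ = 0 m/s, a = 0.6 m/s².
v = v₀ + at → t = (2.5 − 0) / 0.6 = 4.17 s
v² = v₀² + 2aΔx → Δx = (2.5² − 0²)/(2·0.6) = 5.21 m

Phase 2 (constant speed): v₀ = 2.50 m/s, a = 0 m/s².
Constant speed: t = d/v = 35/2.50 = 14.0 s

Phase 3 (decelerating): v₀ = 2.50 m/s, a = -0.7 m/s².
v = v₀ + at → t = (0 − 2.50) / -0.7 = 3.57 s
v² = v₀² + 2aΔx → Δx = (0² − 2.50²)/(2·-0.7) = 4.46 m
Distance in phase 3 = 4.46 m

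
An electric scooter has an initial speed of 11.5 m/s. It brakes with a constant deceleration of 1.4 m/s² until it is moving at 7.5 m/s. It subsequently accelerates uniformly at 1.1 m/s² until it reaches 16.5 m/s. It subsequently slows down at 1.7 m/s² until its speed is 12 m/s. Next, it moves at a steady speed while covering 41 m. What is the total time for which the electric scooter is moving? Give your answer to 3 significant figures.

17.1 s

Phase 1 (decelerating): v₀ = 11.5 m/s, a = -1.4 m/s².
v = v₀ + at → t = (7.5 − 11.5) / -1.4 = 2.86 s
v² = v₀² + 2aΔx → Δx = (7.5² − 11.5²)/(2·-1.4) = 27.1 m

Phase 2 (accelerating): v₀ = 7.50 m/s, a = 1.1 m/s².
v = v₀ + at → t = (16.5 − 7.50) / 1.1 = 8.18 s
v² = v₀² + 2aΔx → Δx = (16.5² − 7.50²)/(2·1.1) = 98.2 m

Phase 3 (decelerating): v₀ = 16.5 m/s, a = -1.7 m/s².
v = v₀ + at → t = (12 − 16.5) / -1.7 = 2.65 s
v² = v₀² + 2aΔx → Δx = (12² − 16.5²)/(2·-1.7) = 37.7 m

Phase 4 (constant speed): v₀ = 12.0 m/s, a = 0 m/s².
Constant speed: t = d/v = 41/12.0 = 3.42 s
Total time = 2.86 + 8.18 + 2.65 + 3.42 = 17.1 s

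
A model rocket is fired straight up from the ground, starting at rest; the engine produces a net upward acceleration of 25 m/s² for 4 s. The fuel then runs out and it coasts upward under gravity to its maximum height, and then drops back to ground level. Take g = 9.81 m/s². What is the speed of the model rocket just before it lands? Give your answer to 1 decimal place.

Phase 1 (powered ascent): v₀ = 0 m/s, a = 25 m/s².
v = v₀ + at = 0 + (25)(4) = 100 m/s
Δx = v₀t + ½at² = 0·4 + 0.5·25·4² = 200 m

Phase 2 (coasting upward): v₀ = 100 m/s, a = -9.81 m/s².
v = v₀ + at → t = (0 − 100) / -9.81 = 10.2 s
v² = v₀² + 2aΔx → Δx = (0² − 100²)/(2·-9.81) = 510 m

Phase 3 (free fall): v₀ = 0 m/s, a = -9.81 m/s².
Falls 710 m from rest: t = √(2·710/9.81) = 12.0 s; v = g·t = 118 m/s.
Impact speed = 118 m/s

118.0 m/s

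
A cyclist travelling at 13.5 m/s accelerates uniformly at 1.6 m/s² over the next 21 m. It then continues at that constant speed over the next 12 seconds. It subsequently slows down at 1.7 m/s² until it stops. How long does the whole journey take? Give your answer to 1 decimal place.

22.7 s

Phase 1 (accelerating): v₀ = 13.5 m/s, a = 1.6 m/s².
v² = v₀² + 2aΔx = 13.5² + 2·1.6·21 = 249 → v = 15.8 m/s
t = (v − v₀)/a = (15.8 − 13.5)/1.6 = 1.43 s

Phase 2 (constant speed): v₀ = 15.8 m/s, a = 0 m/s².
v = v₀ + at = 15.8 + (0)(12) = 15.8 m/s
Δx = v₀t + ½at² = 15.8·12 + 0.5·0·12² = 190 m

Phase 3 (decelerating): v₀ = 15.8 m/s, a = -1.7 m/s².
v = v₀ + at → t = (0 − 15.8) / -1.7 = 9.29 s
v² = v₀² + 2aΔx → Δx = (0² − 15.8²)/(2·-1.7) = 73.4 m
Total time = 1.43 + 12.0 + 9.29 = 22.7 s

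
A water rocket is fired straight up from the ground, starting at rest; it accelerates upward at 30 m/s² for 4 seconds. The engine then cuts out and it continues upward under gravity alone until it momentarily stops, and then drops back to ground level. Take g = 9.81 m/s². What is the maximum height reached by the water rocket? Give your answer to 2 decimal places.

Phase 1 (powered ascent): v₀ = 0 m/s, a = 30 m/s².
v = v₀ + at = 0 + (30)(4) = 120 m/s
Δx = v₀t + ½at² = 0·4 + 0.5·30·4² = 240 m

Phase 2 (coasting upward): v₀ = 120 m/s, a = -9.81 m/s².
v = v₀ + at → t = (0 − 120) / -9.81 = 12.2 s
v² = v₀² + 2aΔx → Δx = (0² − 120²)/(2·-9.81) = 734 m
Maximum height = 240 + 734 = 974 m

973.94 m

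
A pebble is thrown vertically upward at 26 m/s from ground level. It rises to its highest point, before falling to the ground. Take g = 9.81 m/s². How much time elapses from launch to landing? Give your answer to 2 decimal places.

Phase 1 (rising): v₀ = 26.0 m/s, a = -9.81 m/s².
v = v₀ + at → t = (0 − 26.0) / -9.81 = 2.65 s
v² = v₀² + 2aΔx → Δx = (0² − 26.0²)/(2·-9.81) = 34.5 m

Phase 2 (falling): v₀ = 0 m/s, a = -9.81 m/s².
Falls 34.5 m from rest: t = √(2·34.5/9.81) = 2.65 s; v = g·t = 26.0 m/s.
Total time = 2.65 + 2.65 = 5.30 s

5.30 s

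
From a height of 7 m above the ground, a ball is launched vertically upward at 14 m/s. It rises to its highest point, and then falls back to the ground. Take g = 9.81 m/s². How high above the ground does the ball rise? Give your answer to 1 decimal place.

17.0 m

Phase 1 (rising): v₀ = 14.0 m/s, a = -9.81 m/s².
v = v₀ + at → t = (0 − 14.0) / -9.81 = 1.43 s
v² = v₀² + 2aΔx → Δx = (0² − 14.0²)/(2·-9.81) = 9.99 m
Maximum height = 7 + 9.99 = 17.0 m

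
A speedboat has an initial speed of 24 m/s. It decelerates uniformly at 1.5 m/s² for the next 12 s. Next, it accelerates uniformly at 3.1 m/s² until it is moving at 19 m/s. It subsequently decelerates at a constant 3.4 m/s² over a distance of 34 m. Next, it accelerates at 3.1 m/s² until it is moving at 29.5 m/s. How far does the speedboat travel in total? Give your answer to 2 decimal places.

385.85 m

Phase 1 (decelerating): v₀ = 24.0 m/s, a = -1.5 m/s².
v = v₀ + at = 24.0 + (-1.5)(12) = 6.00 m/s
Δx = v₀t + ½at² = 24.0·12 + 0.5·-1.5·12² = 180 m

Phase 2 (accelerating): v₀ = 6.00 m/s, a = 3.1 m/s².
v = v₀ + at → t = (19 − 6.00) / 3.1 = 4.19 s
v² = v₀² + 2aΔx → Δx = (19² − 6.00²)/(2·3.1) = 52.4 m

Phase 3 (decelerating): v₀ = 19.0 m/s, a = -3.4 m/s².
v² = v₀² + 2aΔx = 19.0² + 2·-3.4·34 = 130 → v = 11.4 m/s
t = (v − v₀)/a = (11.4 − 19.0)/-3.4 = 2.24 s

Phase 4 (accelerating): v₀ = 11.4 m/s, a = 3.1 m/s².
v = v₀ + at → t = (29.5 − 11.4) / 3.1 = 5.84 s
v² = v₀² + 2aΔx → Δx = (29.5² − 11.4²)/(2·3.1) = 119 m
Total distance = 180 + 52.4 + 34.0 + 119 = 386 m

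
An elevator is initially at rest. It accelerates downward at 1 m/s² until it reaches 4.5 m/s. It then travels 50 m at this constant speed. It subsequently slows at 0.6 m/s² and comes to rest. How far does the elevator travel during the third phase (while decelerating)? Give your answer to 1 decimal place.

Phase 1 (accelerating): v₀ = 0 m/s, a = 1 m/s².
v = v₀ + at → t = (4.5 − 0) / 1 = 4.50 s
v² = v₀² + 2aΔx → Δx = (4.5² − 0²)/(2·1) = 10.1 m

Phase 2 (constant speed): v₀ = 4.50 m/s, a = 0 m/s².
Constant speed: t = d/v = 50/4.50 = 11.1 s

Phase 3 (decelerating): v₀ = 4.50 m/s, a = -0.6 m/s².
v = v₀ + at → t = (0 − 4.50) / -0.6 = 7.50 s
v² = v₀² + 2aΔx → Δx = (0² − 4.50²)/(2·-0.6) = 16.9 m
Distance in phase 3 = 16.9 m

16.9 m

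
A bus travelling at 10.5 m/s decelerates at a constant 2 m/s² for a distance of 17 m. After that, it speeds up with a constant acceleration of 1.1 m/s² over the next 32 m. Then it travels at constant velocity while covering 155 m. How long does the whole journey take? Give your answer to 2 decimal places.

Phase 1 (decelerating): v₀ = 10.5 m/s, a = -2 m/s².
v² = v₀² + 2aΔx = 10.5² + 2·-2·17 = 42.2 → v = 6.50 m/s
t = (v − v₀)/a = (6.50 − 10.5)/-2 = 2.00 s

Phase 2 (accelerating): v₀ = 6.50 m/s, a = 1.1 m/s².
v² = v₀² + 2aΔx = 6.50² + 2·1.1·32 = 113 → v = 10.6 m/s
t = (v − v₀)/a = (10.6 − 6.50)/1.1 = 3.74 s

Phase 3 (constant speed): v₀ = 10.6 m/s, a = 0 m/s².
Constant speed: t = d/v = 155/10.6 = 14.6 s
Total time = 2.00 + 3.74 + 14.6 = 20.3 s

20.34 s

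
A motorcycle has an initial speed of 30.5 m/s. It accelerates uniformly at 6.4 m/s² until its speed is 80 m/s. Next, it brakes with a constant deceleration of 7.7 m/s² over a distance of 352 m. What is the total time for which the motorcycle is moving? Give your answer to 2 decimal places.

14.06 s

Phase 1 (accelerating): v₀ = 30.5 m/s, a = 6.4 m/s².
v = v₀ + at → t = (80 − 30.5) / 6.4 = 7.73 s
v² = v₀² + 2aΔx → Δx = (80² − 30.5²)/(2·6.4) = 427 m

Phase 2 (decelerating): v₀ = 80.0 m/s, a = -7.7 m/s².
v² = v₀² + 2aΔx = 80.0² + 2·-7.7·352 = 979 → v = 31.3 m/s
t = (v − v₀)/a = (31.3 − 80.0)/-7.7 = 6.33 s
Total time = 7.73 + 6.33 = 14.1 s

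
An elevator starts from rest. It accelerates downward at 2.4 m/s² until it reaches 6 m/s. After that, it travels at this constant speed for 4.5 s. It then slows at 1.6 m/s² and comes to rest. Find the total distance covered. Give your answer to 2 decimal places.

45.75 m

Phase 1 (accelerating): v₀ = 0 m/s, a = 2.4 m/s².
v = v₀ + at → t = (6 − 0) / 2.4 = 2.50 s
v² = v₀² + 2aΔx → Δx = (6² − 0²)/(2·2.4) = 7.50 m

Phase 2 (constant speed): v₀ = 6.00 m/s, a = 0 m/s².
v = v₀ + at = 6.00 + (0)(4.5) = 6.00 m/s
Δx = v₀t + ½at² = 6.00·4.5 + 0.5·0·4.5² = 27.0 m

Phase 3 (decelerating): v₀ = 6.00 m/s, a = -1.6 m/s².
v = v₀ + at → t = (0 − 6.00) / -1.6 = 3.75 s
v² = v₀² + 2aΔx → Δx = (0² − 6.00²)/(2·-1.6) = 11.2 m
Total distance = 7.50 + 27.0 + 11.2 = 45.8 m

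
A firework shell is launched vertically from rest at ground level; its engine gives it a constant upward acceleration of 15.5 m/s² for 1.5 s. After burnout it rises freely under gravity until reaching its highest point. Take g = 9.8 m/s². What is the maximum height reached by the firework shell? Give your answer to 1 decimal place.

Phase 1 (powered ascent): v₀ = 0 m/s, a = 15.5 m/s².
v = v₀ + at = 0 + (15.5)(1.5) = 23.2 m/s
Δx = v₀t + ½at² = 0·1.5 + 0.5·15.5·1.5² = 17.4 m

Phase 2 (coasting upward): v₀ = 23.2 m/s, a = -9.8 m/s².
v = v₀ + at → t = (0 − 23.2) / -9.8 = 2.37 s
v² = v₀² + 2aΔx → Δx = (0² − 23.2²)/(2·-9.8) = 27.6 m
Maximum height = 17.4 + 27.6 = 45.0 m

45.0 m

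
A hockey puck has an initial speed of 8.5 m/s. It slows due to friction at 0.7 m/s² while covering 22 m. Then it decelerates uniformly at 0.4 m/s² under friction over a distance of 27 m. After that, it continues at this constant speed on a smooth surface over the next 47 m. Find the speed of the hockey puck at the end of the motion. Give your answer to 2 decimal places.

Phase 1 (decelerating): v₀ = 8.50 m/s, a = -0.7 m/s².
v² = v₀² + 2aΔx = 8.50² + 2·-0.7·22 = 41.5 → v = 6.44 m/s
t = (v − v₀)/a = (6.44 − 8.50)/-0.7 = 2.95 s

Phase 2 (decelerating): v₀ = 6.44 m/s, a = -0.4 m/s².
v² = v₀² + 2aΔx = 6.44² + 2·-0.4·27 = 19.9 → v = 4.46 m/s
t = (v − v₀)/a = (4.46 − 6.44)/-0.4 = 4.96 s

Phase 3 (constant speed): v₀ = 4.46 m/s, a = 0 m/s².
Constant speed: t = d/v = 47/4.46 = 10.5 s
Final speed = 4.46 m/s

4.46 m/s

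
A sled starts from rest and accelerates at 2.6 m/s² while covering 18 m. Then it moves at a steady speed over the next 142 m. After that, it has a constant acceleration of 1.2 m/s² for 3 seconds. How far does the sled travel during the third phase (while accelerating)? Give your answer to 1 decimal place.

Phase 1 (accelerating): v₀ = 0 m/s, a = 2.6 m/s².
v² = v₀² + 2aΔx = 0² + 2·2.6·18 = 93.6 → v = 9.67 m/s
t = (v − v₀)/a = (9.67 − 0)/2.6 = 3.72 s

Phase 2 (constant speed): v₀ = 9.67 m/s, a = 0 m/s².
Constant speed: t = d/v = 142/9.67 = 14.7 s

Phase 3 (accelerating): v₀ = 9.67 m/s, a = 1.2 m/s².
v = v₀ + at = 9.67 + (1.2)(3) = 13.3 m/s
Δx = v₀t + ½at² = 9.67·3 + 0.5·1.2·3² = 34.4 m
Distance in phase 3 = 34.4 m

34.4 m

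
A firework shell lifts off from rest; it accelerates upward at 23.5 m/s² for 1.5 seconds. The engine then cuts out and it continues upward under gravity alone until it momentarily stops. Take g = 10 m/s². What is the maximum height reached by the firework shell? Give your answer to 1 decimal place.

Phase 1 (powered ascent): v₀ = 0 m/s, a = 23.5 m/s².
v = v₀ + at = 0 + (23.5)(1.5) = 35.2 m/s
Δx = v₀t + ½at² = 0·1.5 + 0.5·23.5·1.5² = 26.4 m

Phase 2 (coasting upward): v₀ = 35.2 m/s, a = -10 m/s².
v = v₀ + at → t = (0 − 35.2) / -10 = 3.52 s
v² = v₀² + 2aΔx → Δx = (0² − 35.2²)/(2·-10) = 62.1 m
Maximum height = 26.4 + 62.1 = 88.6 m

88.6 m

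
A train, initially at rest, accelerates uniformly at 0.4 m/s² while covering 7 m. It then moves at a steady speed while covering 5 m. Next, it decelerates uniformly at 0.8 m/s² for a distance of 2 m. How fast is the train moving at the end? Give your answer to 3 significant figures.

Phase 1 (accelerating): v₀ = 0 m/s, a = 0.4 m/s².
v² = v₀² + 2aΔx = 0² + 2·0.4·7 = 5.60 → v = 2.37 m/s
t = (v − v₀)/a = (2.37 − 0)/0.4 = 5.92 s

Phase 2 (constant speed): v₀ = 2.37 m/s, a = 0 m/s².
Constant speed: t = d/v = 5/2.37 = 2.11 s

Phase 3 (decelerating): v₀ = 2.37 m/s, a = -0.8 m/s².
v² = v₀² + 2aΔx = 2.37² + 2·-0.8·2 = 2.40 → v = 1.55 m/s
t = (v − v₀)/a = (1.55 − 2.37)/-0.8 = 1.02 s
Final speed = 1.55 m/s

1.55 m/s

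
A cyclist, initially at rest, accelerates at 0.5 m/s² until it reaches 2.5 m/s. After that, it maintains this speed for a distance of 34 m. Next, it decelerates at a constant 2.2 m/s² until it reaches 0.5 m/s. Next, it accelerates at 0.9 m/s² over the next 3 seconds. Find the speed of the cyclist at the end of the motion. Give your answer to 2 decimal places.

3.20 m/s

Phase 1 (accelerating): v₀ = 0 m/s, a = 0.5 m/s².
v = v₀ + at → t = (2.5 − 0) / 0.5 = 5.00 s
v² = v₀² + 2aΔx → Δx = (2.5² − 0²)/(2·0.5) = 6.25 m

Phase 2 (constant speed): v₀ = 2.50 m/s, a = 0 m/s².
Constant speed: t = d/v = 34/2.50 = 13.6 s

Phase 3 (decelerating): v₀ = 2.50 m/s, a = -2.2 m/s².
v = v₀ + at → t = (0.5 − 2.50) / -2.2 = 0.909 s
v² = v₀² + 2aΔx → Δx = (0.5² − 2.50²)/(2·-2.2) = 1.36 m

Phase 4 (accelerating): v₀ = 0.500 m/s, a = 0.9 m/s².
v = v₀ + at = 0.500 + (0.9)(3) = 3.20 m/s
Δx = v₀t + ½at² = 0.500·3 + 0.5·0.9·3² = 5.55 m
Final speed = 3.20 m/s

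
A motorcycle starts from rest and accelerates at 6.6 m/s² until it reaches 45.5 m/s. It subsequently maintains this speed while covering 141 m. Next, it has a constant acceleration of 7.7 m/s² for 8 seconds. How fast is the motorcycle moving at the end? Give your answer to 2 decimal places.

107.10 m/s

Phase 1 (accelerating): v₀ = 0 m/s, a = 6.6 m/s².
v = v₀ + at → t = (45.5 − 0) / 6.6 = 6.89 s
v² = v₀² + 2aΔx → Δx = (45.5² − 0²)/(2·6.6) = 157 m

Phase 2 (constant speed): v₀ = 45.5 m/s, a = 0 m/s².
Constant speed: t = d/v = 141/45.5 = 3.10 s

Phase 3 (accelerating): v₀ = 45.5 m/s, a = 7.7 m/s².
v = v₀ + at = 45.5 + (7.7)(8) = 107 m/s
Δx = v₀t + ½at² = 45.5·8 + 0.5·7.7·8² = 610 m
Final speed = 107 m/s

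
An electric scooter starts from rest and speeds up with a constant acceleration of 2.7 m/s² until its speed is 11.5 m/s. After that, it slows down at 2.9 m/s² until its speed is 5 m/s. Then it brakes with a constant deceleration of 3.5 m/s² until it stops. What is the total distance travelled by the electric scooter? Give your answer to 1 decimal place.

Phase 1 (accelerating): v₀ = 0 m/s, a = 2.7 m/s².
v = v₀ + at → t = (11.5 − 0) / 2.7 = 4.26 s
v² = v₀² + 2aΔx → Δx = (11.5² − 0²)/(2·2.7) = 24.5 m

Phase 2 (decelerating): v₀ = 11.5 m/s, a = -2.9 m/s².
v = v₀ + at → t = (5 − 11.5) / -2.9 = 2.24 s
v² = v₀² + 2aΔx → Δx = (5² − 11.5²)/(2·-2.9) = 18.5 m

Phase 3 (decelerating): v₀ = 5.00 m/s, a = -3.5 m/s².
v = v₀ + at → t = (0 − 5.00) / -3.5 = 1.43 s
v² = v₀² + 2aΔx → Δx = (0² − 5.00²)/(2·-3.5) = 3.57 m
Total distance = 24.5 + 18.5 + 3.57 = 46.6 m

46.6 m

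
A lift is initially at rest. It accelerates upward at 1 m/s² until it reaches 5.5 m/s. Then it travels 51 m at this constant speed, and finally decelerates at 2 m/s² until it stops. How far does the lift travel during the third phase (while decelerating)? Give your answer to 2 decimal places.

Phase 1 (accelerating): v₀ = 0 m/s, a = 1 m/s².
v = v₀ + at → t = (5.5 − 0) / 1 = 5.50 s
v² = v₀² + 2aΔx → Δx = (5.5² − 0²)/(2·1) = 15.1 m

Phase 2 (constant speed): v₀ = 5.50 m/s, a = 0 m/s².
Constant speed: t = d/v = 51/5.50 = 9.27 s

Phase 3 (decelerating): v₀ = 5.50 m/s, a = -2 m/s².
v = v₀ + at → t = (0 − 5.50) / -2 = 2.75 s
v² = v₀² + 2aΔx → Δx = (0² − 5.50²)/(2·-2) = 7.56 m
Distance in phase 3 = 7.56 m

7.56 m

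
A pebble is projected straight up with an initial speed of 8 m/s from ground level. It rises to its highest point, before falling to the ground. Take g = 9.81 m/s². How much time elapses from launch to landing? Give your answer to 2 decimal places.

Phase 1 (rising): v₀ = 8.00 m/s, a = -9.81 m/s².
v = v₀ + at → t = (0 − 8.00) / -9.81 = 0.815 s
v² = v₀² + 2aΔx → Δx = (0² − 8.00²)/(2·-9.81) = 3.26 m

Phase 2 (falling): v₀ = 0 m/s, a = -9.81 m/s².
Falls 3.26 m from rest: t = √(2·3.26/9.81) = 0.815 s; v = g·t = 8.00 m/s.
Total time = 0.815 + 0.815 = 1.63 s

1.63 s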